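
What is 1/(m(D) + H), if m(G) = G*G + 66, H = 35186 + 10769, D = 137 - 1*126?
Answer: 1/46142 ≈ 2.1672e-5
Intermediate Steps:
D = 11 (D = 137 - 126 = 11)
H = 45955
m(G) = 66 + G**2 (m(G) = G**2 + 66 = 66 + G**2)
1/(m(D) + H) = 1/((66 + 11**2) + 45955) = 1/((66 + 121) + 45955) = 1/(187 + 45955) = 1/46142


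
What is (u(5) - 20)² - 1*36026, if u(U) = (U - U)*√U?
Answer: -35626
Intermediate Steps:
u(U) = 0 (u(U) = 0*√U = 0)
(u(5) - 20)² - 1*36026 = (0 - 20)² - 1*36026 = (-20)² - 36026 = 400 - 36026 = -35626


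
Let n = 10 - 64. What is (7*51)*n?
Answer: -19278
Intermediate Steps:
n = -54
(7*51)*n = (7*51)*(-54) = 357*(-54) = -19278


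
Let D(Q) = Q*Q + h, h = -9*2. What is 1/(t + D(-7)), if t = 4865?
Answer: 1/4896 ≈ 0.00020425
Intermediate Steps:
h = -18
D(Q) = -18 + Q² (D(Q) = Q*Q - 18 = Q² - 18 = -18 + Q²)
1/(t + D(-7)) = 1/(4865 + (-18 + (-7)²)) = 1/(4865 + (-18 + 49)) = 1/(4865 + 31) = 1/4896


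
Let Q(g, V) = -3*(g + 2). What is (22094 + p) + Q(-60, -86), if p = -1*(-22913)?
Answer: 45181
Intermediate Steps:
Q(g, V) = -6 - 3*g (Q(g, V) = -3*(2 + g) = -6 - 3*g)
p = 22913
(22094 + p) + Q(-60, -86) = (22094 + 22913) + (-6 - 3*(-60)) = 45007 + (-6 + 180) = 45007 + 174 = 45181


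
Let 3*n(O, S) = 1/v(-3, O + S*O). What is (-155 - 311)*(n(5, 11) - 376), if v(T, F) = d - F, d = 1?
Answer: 31013698/177 ≈ 1.7522e+5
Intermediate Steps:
v(T, F) = 1 - F
n(O, S) = 1/(3*(1 - O - O*S)) (n(O, S) = 1/(3*(1 - (O + S*O))) = 1/(3*(1 - (O + O*S))) = 1/(3*(1 + (-O - O*S))) = 1/(3*(1 - O - O*S)))
(-155 - 311)*(n(5, 11) - 376) = (-155 - 311)*(-1/(-3 + 3*5*(1 + 11)) - 376) = -466*(-1/(-3 + 3*5*12) - 376) = -466*(-1/(-3 + 180) - 376) = -466*(-1/177 - 376) = -466*(-66553/177) = 31013698/177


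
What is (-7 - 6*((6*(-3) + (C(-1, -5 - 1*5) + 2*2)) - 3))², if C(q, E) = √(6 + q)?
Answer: 9205 - 1140*√5 ≈ 6655.9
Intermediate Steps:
(-7 - 6*((6*(-3) + (C(-1, -5 - 1*5) + 2*2)) - 3))² = (-7 - 6*((6*(-3) + (√(6 - 1) + 2*2)) - 3))² = (-7 - 6*((-18 + (√5 + 4)) - 3))² = (-7 - 6*((-18 + (4 + √5)) - 3))² = (-7 - 6*((-14 + √5) - 3))² = (-7 - 6*(-17 + √5))² = (-7 + (102 - 6*√5))² = (95 - 6*√5)²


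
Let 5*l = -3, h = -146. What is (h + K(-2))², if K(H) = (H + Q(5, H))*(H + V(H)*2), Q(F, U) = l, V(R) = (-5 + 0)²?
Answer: 1833316/25 ≈ 73333.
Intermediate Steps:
V(R) = 25 (V(R) = (-5)² = 25)
l = -⅗ (l = (⅕)*(-3) = -⅗ ≈ -0.60000)
Q(F, U) = -⅗
K(H) = (50 + H)*(-⅗ + H) (K(H) = (H - ⅗)*(H + 25*2) = (-⅗ + H)*(H + 50) = (-⅗ + H)*(50 + H) = (50 + H)*(-⅗ + H))
(h + K(-2))² = (-146 + (-30 + (-2)² + (247/5)*(-2)))² = (-146 + (-30 + 4 - 494/5))² = (-146 - 624/5)² = (-1354/5)² = 1833316/25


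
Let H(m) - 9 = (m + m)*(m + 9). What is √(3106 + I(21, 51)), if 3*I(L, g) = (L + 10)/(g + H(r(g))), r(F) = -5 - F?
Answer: √1637099079/726 ≈ 55.732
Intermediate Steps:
H(m) = 9 + 2*m*(9 + m) (H(m) = 9 + (m + m)*(m + 9) = 9 + (2*m)*(9 + m) = 9 + 2*m*(9 + m))
I(L, g) = (10 + L)/(3*(-81 - 17*g + 2*(-5 - g)²)) (I(L, g) = ((L + 10)/(g + (9 + 2*(-5 - g)² + 18*(-5 - g))))/3 = ((10 + L)/(g + (9 + 2*(-5 - g)² + (-90 - 18*g))))/3 = ((10 + L)/(g + (-81 - 18*g + 2*(-5 - g)²)))/3 = ((10 + L)/(-81 - 17*g + 2*(-5 - g)²))/3 = (10 + L)/(3*(-81 - 17*g + 2*(-5 - g)²)))
√(3106 + I(21, 51)) = √(3106 + (10 + 21)/(3*(-31 + 2*51² + 3*51))) = √(3106 + (⅓)*31/(-31 + 2*2601 + 153)) = √(3106 + (⅓)*31/(-31 + 5202 + 153)) = √(3106 + (⅓)*31/5324) = √(3106 + (⅓)*(1/5324)*31) = √(3106 + 31/15972) = √(49609063/15972) = √1637099079/726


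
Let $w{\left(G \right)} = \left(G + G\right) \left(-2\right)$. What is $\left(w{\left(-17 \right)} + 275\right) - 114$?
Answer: $229$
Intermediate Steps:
$w{\left(G \right)} = - 4 G$ ($w{\left(G \right)} = 2 G \left(-2\right) = - 4 G$)
$\left(w{\left(-17 \right)} + 275\right) - 114 = \left(\left(-4\right) \left(-17\right) + 275\right) - 114 = \left(68 + 275\right) - 114 = 343 - 114 = 229$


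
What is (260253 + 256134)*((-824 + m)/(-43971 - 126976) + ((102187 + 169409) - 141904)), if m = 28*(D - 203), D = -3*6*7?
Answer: 11448541645015320/170947 ≈ 6.6971e+10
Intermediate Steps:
D = -126 (D = -18*7 = -126)
m = -9212 (m = 28*(-126 - 203) = 28*(-329) = -9212)
(260253 + 256134)*((-824 + m)/(-43971 - 126976) + ((102187 + 169409) - 141904)) = (260253 + 256134)*((-824 - 9212)/(-43971 - 126976) + ((102187 + 169409) - 141904)) = 516387*(-10036/(-170947) + (271596 - 141904)) = 516387*(-10036*(-1/170947) + 129692) = 516387*(10036/170947 + 129692) = 516387*(22170468360/170947) = 11448541645015320/170947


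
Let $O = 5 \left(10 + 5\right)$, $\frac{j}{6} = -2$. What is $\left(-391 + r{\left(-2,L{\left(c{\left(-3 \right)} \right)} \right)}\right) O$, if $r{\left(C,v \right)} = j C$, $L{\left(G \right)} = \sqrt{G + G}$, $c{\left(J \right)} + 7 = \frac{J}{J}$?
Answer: $-27525$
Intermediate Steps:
$j = -12$ ($j = 6 \left(-2\right) = -12$)
$c{\left(J \right)} = -6$ ($c{\left(J \right)} = -7 + \frac{J}{J} = -7 + 1 = -6$)
$L{\left(G \right)} = \sqrt{2} \sqrt{G}$ ($L{\left(G \right)} = \sqrt{2 G} = \sqrt{2} \sqrt{G}$)
$r{\left(C,v \right)} = - 12 C$
$O = 75$ ($O = 5 \cdot 15 = 75$)
$\left(-391 + r{\left(-2,L{\left(c{\left(-3 \right)} \right)} \right)}\right) O = \left(-391 - -24\right) 75 = \left(-391 + 24\right) 75 = \left(-367\right) 75 = -27525$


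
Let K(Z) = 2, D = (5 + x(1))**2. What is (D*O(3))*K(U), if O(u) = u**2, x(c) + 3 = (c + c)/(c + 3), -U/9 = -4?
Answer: 225/2 ≈ 112.50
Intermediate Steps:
U = 36 (U = -9*(-4) = 36)
x(c) = -3 + 2*c/(3 + c) (x(c) = -3 + (c + c)/(c + 3) = -3 + (2*c)/(3 + c) = -3 + 2*c/(3 + c))
D = 25/4 (D = (5 + (-9 - 1*1)/(3 + 1))**2 = (5 + (-9 - 1)/4)**2 = (5 + (1/4)*(-10))**2 = (5 - 5/2)**2 = (5/2)**2 = 25/4 ≈ 6.2500)
(D*O(3))*K(U) = ((25/4)*3**2)*2 = ((25/4)*9)*2 = (225/4)*2 = 225/2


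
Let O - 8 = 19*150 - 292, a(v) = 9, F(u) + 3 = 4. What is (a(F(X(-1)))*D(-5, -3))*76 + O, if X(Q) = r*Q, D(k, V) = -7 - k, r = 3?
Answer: 1198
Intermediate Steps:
X(Q) = 3*Q
F(u) = 1 (F(u) = -3 + 4 = 1)
O = 2566 (O = 8 + (19*150 - 292) = 8 + (2850 - 292) = 8 + 2558 = 2566)
(a(F(X(-1)))*D(-5, -3))*76 + O = (9*(-7 - 1*(-5)))*76 + 2566 = (9*(-7 + 5))*76 + 2566 = (9*(-2))*76 + 2566 = -18*76 + 2566 = -1368 + 2566 = 1198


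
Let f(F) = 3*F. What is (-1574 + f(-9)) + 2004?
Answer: 403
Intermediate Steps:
(-1574 + f(-9)) + 2004 = (-1574 + 3*(-9)) + 2004 = (-1574 - 27) + 2004 = -1601 + 2004 = 403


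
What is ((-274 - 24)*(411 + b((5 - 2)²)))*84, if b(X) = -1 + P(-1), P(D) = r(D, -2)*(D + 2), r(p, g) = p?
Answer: -10238088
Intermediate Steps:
P(D) = D*(2 + D) (P(D) = D*(D + 2) = D*(2 + D))
b(X) = -2 (b(X) = -1 - (2 - 1) = -1 - 1*1 = -1 - 1 = -2)
((-274 - 24)*(411 + b((5 - 2)²)))*84 = ((-274 - 24)*(411 - 2))*84 = -298*409*84 = -121882*84 = -10238088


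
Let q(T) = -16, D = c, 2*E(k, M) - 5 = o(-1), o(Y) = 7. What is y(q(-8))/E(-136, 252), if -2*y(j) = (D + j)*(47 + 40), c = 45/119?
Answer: 53911/476 ≈ 113.26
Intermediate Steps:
E(k, M) = 6 (E(k, M) = 5/2 + (½)*7 = 5/2 + 7/2 = 6)
c = 45/119 (c = 45*(1/119) = 45/119 ≈ 0.37815)
D = 45/119 ≈ 0.37815
y(j) = -3915/238 - 87*j/2 (y(j) = -(45/119 + j)*(47 + 40)/2 = -(45/119 + j)*87/2 = -(3915/119 + 87*j)/2 = -3915/238 - 87*j/2)
y(q(-8))/E(-136, 252) = (-3915/238 - 87/2*(-16))/6 = (-3915/238 + 696)*(⅙) = (161733/238)*(⅙) = 53911/476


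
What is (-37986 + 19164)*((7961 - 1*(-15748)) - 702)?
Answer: -433037754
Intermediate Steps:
(-37986 + 19164)*((7961 - 1*(-15748)) - 702) = -18822*((7961 + 15748) - 702) = -18822*(23709 - 702) = -18822*23007 = -433037754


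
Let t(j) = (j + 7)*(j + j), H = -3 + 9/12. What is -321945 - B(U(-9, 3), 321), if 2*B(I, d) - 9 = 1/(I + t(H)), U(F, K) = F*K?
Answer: -249188905/774 ≈ -3.2195e+5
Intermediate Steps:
H = -9/4 (H = -3 + 9*(1/12) = -3 + ¾ = -9/4 ≈ -2.2500)
t(j) = 2*j*(7 + j) (t(j) = (7 + j)*(2*j) = 2*j*(7 + j))
B(I, d) = 9/2 + 1/(2*(-171/8 + I)) (B(I, d) = 9/2 + 1/(2*(I + 2*(-9/4)*(7 - 9/4))) = 9/2 + 1/(2*(I + 2*(-9/4)*(19/4))) = 9/2 + 1/(2*(I - 171/8)) = 9/2 + 1/(2*(-171/8 + I)))
-321945 - B(U(-9, 3), 321) = -321945 - (-1531 + 72*(-9*3))/(2*(-171 + 8*(-9*3))) = -321945 - (-1531 + 72*(-27))/(2*(-171 + 8*(-27))) = -321945 - (-1531 - 1944)/(2*(-171 - 216)) = -321945 - (-3475)/(2*(-387)) = -321945 - (-1)*(-3475)/(2*387) = -321945 - 1*3475/774 = -321945 - 3475/774 = -249188905/774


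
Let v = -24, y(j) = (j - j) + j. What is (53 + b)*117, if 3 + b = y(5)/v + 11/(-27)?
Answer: 138671/24 ≈ 5778.0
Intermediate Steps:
y(j) = j (y(j) = 0 + j = j)
b = -781/216 (b = -3 + (5/(-24) + 11/(-27)) = -3 + (5*(-1/24) + 11*(-1/27)) = -3 + (-5/24 - 11/27) = -3 - 133/216 = -781/216 ≈ -3.6157)
(53 + b)*117 = (53 - 781/216)*117 = (10667/216)*117 = 138671/24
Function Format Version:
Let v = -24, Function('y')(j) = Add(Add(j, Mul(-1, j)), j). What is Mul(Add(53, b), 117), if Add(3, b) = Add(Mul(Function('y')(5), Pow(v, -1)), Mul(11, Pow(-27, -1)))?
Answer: Rational(138671, 24) ≈ 5778.0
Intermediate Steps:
Function('y')(j) = j (Function('y')(j) = Add(0, j) = j)
b = Rational(-781, 216) (b = Add(-3, Add(Mul(5, Pow(-24, -1)), Mul(11, Pow(-27, -1)))) = Add(-3, Add(Mul(5, Rational(-1, 24)), Mul(11, Rational(-1, 27)))) = Add(-3, Add(Rational(-5, 24), Rational(-11, 27))) = Add(-3, Rational(-133, 216)) = Rational(-781, 216) ≈ -3.6157)
Mul(Add(53, b), 117) = Mul(Add(53, Rational(-781, 216)), 117) = Mul(Rational(10667, 216), 117) = Rational(138671, 24)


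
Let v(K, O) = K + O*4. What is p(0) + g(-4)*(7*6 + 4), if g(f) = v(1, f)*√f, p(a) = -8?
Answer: -8 - 1380*I ≈ -8.0 - 1380.0*I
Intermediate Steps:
v(K, O) = K + 4*O
g(f) = √f*(1 + 4*f) (g(f) = (1 + 4*f)*√f = √f*(1 + 4*f))
p(0) + g(-4)*(7*6 + 4) = -8 + (√(-4)*(1 + 4*(-4)))*(7*6 + 4) = -8 + ((2*I)*(1 - 16))*(42 + 4) = -8 + ((2*I)*(-15))*46 = -8 - 30*I*46 = -8 - 1380*I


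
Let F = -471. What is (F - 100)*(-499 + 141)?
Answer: 204418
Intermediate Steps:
(F - 100)*(-499 + 141) = (-471 - 100)*(-499 + 141) = -571*(-358) = 204418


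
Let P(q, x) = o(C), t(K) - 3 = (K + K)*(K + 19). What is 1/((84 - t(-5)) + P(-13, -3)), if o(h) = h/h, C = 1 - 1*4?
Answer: 1/222 ≈ 0.0045045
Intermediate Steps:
C = -3 (C = 1 - 4 = -3)
t(K) = 3 + 2*K*(19 + K) (t(K) = 3 + (K + K)*(K + 19) = 3 + (2*K)*(19 + K) = 3 + 2*K*(19 + K))
o(h) = 1
P(q, x) = 1
1/((84 - t(-5)) + P(-13, -3)) = 1/((84 - (3 + 2*(-5)² + 38*(-5))) + 1) = 1/((84 - (3 + 2*25 - 190)) + 1) = 1/((84 - (3 + 50 - 190)) + 1) = 1/((84 - 1*(-137)) + 1) = 1/((84 + 137) + 1) = 1/(221 + 1) = 1/222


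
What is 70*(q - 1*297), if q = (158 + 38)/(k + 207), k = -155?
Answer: -266840/13 ≈ -20526.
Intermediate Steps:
q = 49/13 (q = (158 + 38)/(-155 + 207) = 196/52 = 196*(1/52) = 49/13 ≈ 3.7692)
70*(q - 1*297) = 70*(49/13 - 1*297) = 70*(49/13 - 297) = 70*(-3812/13) = -266840/13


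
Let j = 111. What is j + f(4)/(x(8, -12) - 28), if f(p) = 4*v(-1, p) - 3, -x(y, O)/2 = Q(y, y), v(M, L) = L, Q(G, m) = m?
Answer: 4871/44 ≈ 110.70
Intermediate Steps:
x(y, O) = -2*y
f(p) = -3 + 4*p (f(p) = 4*p - 3 = -3 + 4*p)
j + f(4)/(x(8, -12) - 28) = 111 + (-3 + 4*4)/(-2*8 - 28) = 111 + (-3 + 16)/(-16 - 28) = 111 + 13/(-44) = 111 + 13*(-1/44) = 111 - 13/44 = 4871/44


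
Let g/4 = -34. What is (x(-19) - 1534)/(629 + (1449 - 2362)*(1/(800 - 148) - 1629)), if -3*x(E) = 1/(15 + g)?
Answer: -363060332/352151309037 ≈ -0.0010310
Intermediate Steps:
g = -136 (g = 4*(-34) = -136)
x(E) = 1/363 (x(E) = -1/(3*(15 - 136)) = -⅓/(-121) = -⅓*(-1/121) = 1/363)
(x(-19) - 1534)/(629 + (1449 - 2362)*(1/(800 - 148) - 1629)) = (1/363 - 1534)/(629 + (1449 - 2362)*(1/(800 - 148) - 1629)) = -556841/(363*(629 - 913*(1/652 - 1629))) = -556841/(363*(629 - 913*(-1062107/652))) = -556841/(363*(629 + 969703691/652)) = -556841/(363*970113799/652) = -556841/363*652/970113799 = -363060332/352151309037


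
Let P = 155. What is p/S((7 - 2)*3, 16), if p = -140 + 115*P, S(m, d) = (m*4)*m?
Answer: 393/20 ≈ 19.650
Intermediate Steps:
S(m, d) = 4*m**2 (S(m, d) = (4*m)*m = 4*m**2)
p = 17685 (p = -140 + 115*155 = -140 + 17825 = 17685)
p/S((7 - 2)*3, 16) = 17685/((4*((7 - 2)*3)**2)) = 17685/((4*(5*3)**2)) = 17685/((4*15**2)) = 17685/((4*225)) = 17685/900 = 17685*(1/900) = 393/20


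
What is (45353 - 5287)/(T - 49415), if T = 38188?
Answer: -40066/11227 ≈ -3.5687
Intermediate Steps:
(45353 - 5287)/(T - 49415) = (45353 - 5287)/(38188 - 49415) = 40066/(-11227) = 40066*(-1/11227) = -40066/11227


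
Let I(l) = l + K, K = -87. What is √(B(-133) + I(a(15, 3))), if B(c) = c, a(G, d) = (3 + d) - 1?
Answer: I*√215 ≈ 14.663*I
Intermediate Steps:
a(G, d) = 2 + d
I(l) = -87 + l (I(l) = l - 87 = -87 + l)
√(B(-133) + I(a(15, 3))) = √(-133 + (-87 + (2 + 3))) = √(-133 + (-87 + 5)) = √(-133 - 82) = √(-215) = I*√215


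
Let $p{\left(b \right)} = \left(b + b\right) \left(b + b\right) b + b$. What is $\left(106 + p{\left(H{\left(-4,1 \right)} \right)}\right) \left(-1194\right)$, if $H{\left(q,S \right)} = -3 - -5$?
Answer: $-167160$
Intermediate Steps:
$H{\left(q,S \right)} = 2$ ($H{\left(q,S \right)} = -3 + 5 = 2$)
$p{\left(b \right)} = b + 4 b^{3}$ ($p{\left(b \right)} = 2 b 2 b b + b = 4 b^{2} b + b = 4 b^{3} + b = b + 4 b^{3}$)
$\left(106 + p{\left(H{\left(-4,1 \right)} \right)}\right) \left(-1194\right) = \left(106 + \left(2 + 4 \cdot 2^{3}\right)\right) \left(-1194\right) = \left(106 + \left(2 + 4 \cdot 8\right)\right) \left(-1194\right) = \left(106 + \left(2 + 32\right)\right) \left(-1194\right) = \left(106 + 34\right) \left(-1194\right) = 140 \left(-1194\right) = -167160$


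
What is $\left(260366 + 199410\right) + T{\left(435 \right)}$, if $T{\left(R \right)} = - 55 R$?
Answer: $435851$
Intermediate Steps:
$\left(260366 + 199410\right) + T{\left(435 \right)} = \left(260366 + 199410\right) - 23925 = 459776 - 23925 = 435851$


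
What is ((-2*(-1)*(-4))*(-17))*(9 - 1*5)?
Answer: 544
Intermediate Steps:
((-2*(-1)*(-4))*(-17))*(9 - 1*5) = ((2*(-4))*(-17))*(9 - 5) = -8*(-17)*4 = 136*4 = 544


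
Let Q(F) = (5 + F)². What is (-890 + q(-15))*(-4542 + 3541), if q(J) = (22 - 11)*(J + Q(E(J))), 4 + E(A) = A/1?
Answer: -1102101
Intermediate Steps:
E(A) = -4 + A (E(A) = -4 + A/1 = -4 + A*1 = -4 + A)
q(J) = 11*J + 11*(1 + J)² (q(J) = (22 - 11)*(J + (5 + (-4 + J))²) = 11*(J + (1 + J)²) = 11*J + 11*(1 + J)²)
(-890 + q(-15))*(-4542 + 3541) = (-890 + (11*(-15) + 11*(1 - 15)²))*(-4542 + 3541) = (-890 + (-165 + 11*(-14)²))*(-1001) = (-890 + (-165 + 11*196))*(-1001) = (-890 + (-165 + 2156))*(-1001) = (-890 + 1991)*(-1001) = 1101*(-1001) = -1102101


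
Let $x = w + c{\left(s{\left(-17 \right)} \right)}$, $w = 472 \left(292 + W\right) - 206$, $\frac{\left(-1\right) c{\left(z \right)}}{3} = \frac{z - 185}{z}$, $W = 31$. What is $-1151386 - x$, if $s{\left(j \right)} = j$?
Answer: $- \frac{22161206}{17} \approx -1.3036 \cdot 10^{6}$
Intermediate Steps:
$c{\left(z \right)} = - \frac{3 \left(-185 + z\right)}{z}$ ($c{\left(z \right)} = - 3 \frac{z - 185}{z} = - 3 \frac{-185 + z}{z} = - \frac{3 \left(-185 + z\right)}{z}$)
$w = 152250$ ($w = 472 \left(292 + 31\right) - 206 = 472 \cdot 323 - 206 = 152456 - 206 = 152250$)
$x = \frac{2587644}{17}$ ($x = 152250 + \left(-3 + \frac{555}{-17}\right) = 152250 + \left(-3 + 555 \left(- \frac{1}{17}\right)\right) = 152250 - \frac{606}{17} = \frac{2587644}{17} \approx 1.5221 \cdot 10^{5}$)
$-1151386 - x = -1151386 - \frac{2587644}{17} = - \frac{22161206}{17}$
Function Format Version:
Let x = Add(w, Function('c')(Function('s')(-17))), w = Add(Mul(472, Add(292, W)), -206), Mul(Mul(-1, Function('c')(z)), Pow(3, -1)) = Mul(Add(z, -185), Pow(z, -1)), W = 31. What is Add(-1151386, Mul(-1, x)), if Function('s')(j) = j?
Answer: Rational(-22161206, 17) ≈ -1.3036e+6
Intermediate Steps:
Function('c')(z) = Mul(-3, Pow(z, -1), Add(-185, z)) (Function('c')(z) = Mul(-3, Mul(Add(z, -185), Pow(z, -1))) = Mul(-3, Mul(Add(-185, z), Pow(z, -1))) = Mul(-3, Mul(Pow(z, -1), Add(-185, z))) = Mul(-3, Pow(z, -1), Add(-185, z)))
w = 152250 (w = Add(Mul(472, Add(292, 31)), -206) = Add(Mul(472, 323), -206) = Add(152456, -206) = 152250)
x = Rational(2587644, 17) (x = Add(152250, Add(-3, Mul(555, Pow(-17, -1)))) = Add(152250, Add(-3, Mul(555, Rational(-1, 17)))) = Add(152250, Add(-3, Rational(-555, 17))) = Add(152250, Rational(-606, 17)) = Rational(2587644, 17) ≈ 1.5221e+5)
Add(-1151386, Mul(-1, x)) = Add(-1151386, Mul(-1, Rational(2587644, 17))) = Add(-1151386, Rational(-2587644, 17)) = Rational(-22161206, 17)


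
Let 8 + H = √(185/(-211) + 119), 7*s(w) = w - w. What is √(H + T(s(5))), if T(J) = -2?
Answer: √(-445210 + 422*√1314741)/211 ≈ 0.93191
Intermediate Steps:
s(w) = 0 (s(w) = (w - w)/7 = (⅐)*0 = 0)
H = -8 + 2*√1314741/211 (H = -8 + √(185/(-211) + 119) = -8 + √(185*(-1/211) + 119) = -8 + √(-185/211 + 119) = -8 + √(24924/211) = -8 + 2*√1314741/211 ≈ 2.8685)
√(H + T(s(5))) = √((-8 + 2*√1314741/211) - 2) = √(-10 + 2*√1314741/211)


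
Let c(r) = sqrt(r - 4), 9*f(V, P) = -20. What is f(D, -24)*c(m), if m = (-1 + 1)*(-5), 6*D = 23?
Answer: -40*I/9 ≈ -4.4444*I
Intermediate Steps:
D = 23/6 (D = (1/6)*23 = 23/6 ≈ 3.8333)
f(V, P) = -20/9 (f(V, P) = (1/9)*(-20) = -20/9)
m = 0 (m = 0*(-5) = 0)
c(r) = sqrt(-4 + r)
f(D, -24)*c(m) = -20*sqrt(-4 + 0)/9 = -40*I/9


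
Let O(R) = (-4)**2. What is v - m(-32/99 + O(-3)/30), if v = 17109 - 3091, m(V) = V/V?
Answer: 14017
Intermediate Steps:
O(R) = 16
m(V) = 1
v = 14018
v - m(-32/99 + O(-3)/30) = 14018 - 1*1 = 14018 - 1 = 14017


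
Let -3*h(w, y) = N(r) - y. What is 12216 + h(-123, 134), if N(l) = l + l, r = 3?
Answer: 36776/3 ≈ 12259.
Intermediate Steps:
N(l) = 2*l
h(w, y) = -2 + y/3 (h(w, y) = -(2*3 - y)/3 = -(6 - y)/3 = -2 + y/3)
12216 + h(-123, 134) = 12216 + (-2 + (⅓)*134) = 12216 + (-2 + 134/3) = 12216 + 128/3 = 36776/3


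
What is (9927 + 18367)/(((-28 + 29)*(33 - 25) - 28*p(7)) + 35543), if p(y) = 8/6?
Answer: 84882/106541 ≈ 0.79671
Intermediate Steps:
p(y) = 4/3 (p(y) = 8*(⅙) = 4/3)
(9927 + 18367)/(((-28 + 29)*(33 - 25) - 28*p(7)) + 35543) = (9927 + 18367)/(((-28 + 29)*(33 - 25) - 28*4/3) + 35543) = 28294/((1*8 - 112/3) + 35543) = 28294/((8 - 112/3) + 35543) = 28294/(-88/3 + 35543) = 28294/(106541/3) = 28294*(3/106541) = 84882/106541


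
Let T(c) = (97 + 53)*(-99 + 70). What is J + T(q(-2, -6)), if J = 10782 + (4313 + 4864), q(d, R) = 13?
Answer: 15609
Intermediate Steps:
T(c) = -4350 (T(c) = 150*(-29) = -4350)
J = 19959 (J = 10782 + 9177 = 19959)
J + T(q(-2, -6)) = 19959 - 4350 = 15609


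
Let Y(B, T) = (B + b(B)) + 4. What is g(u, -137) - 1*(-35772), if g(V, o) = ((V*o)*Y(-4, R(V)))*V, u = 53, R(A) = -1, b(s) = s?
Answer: 1575104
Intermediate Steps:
Y(B, T) = 4 + 2*B (Y(B, T) = (B + B) + 4 = 2*B + 4 = 4 + 2*B)
g(V, o) = -4*o*V² (g(V, o) = ((V*o)*(4 + 2*(-4)))*V = ((V*o)*(4 - 8))*V = ((V*o)*(-4))*V = (-4*V*o)*V = -4*o*V²)
g(u, -137) - 1*(-35772) = -4*(-137)*53² - 1*(-35772) = -4*(-137)*2809 + 35772 = 1539332 + 35772 = 1575104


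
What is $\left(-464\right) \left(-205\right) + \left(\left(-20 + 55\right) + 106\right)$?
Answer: $95261$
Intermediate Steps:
$\left(-464\right) \left(-205\right) + \left(\left(-20 + 55\right) + 106\right) = 95120 + \left(35 + 106\right) = 95120 + 141 = 95261$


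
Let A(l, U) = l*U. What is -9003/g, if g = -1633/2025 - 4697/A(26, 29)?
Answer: 13746230550/10742707 ≈ 1279.6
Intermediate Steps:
A(l, U) = U*l
g = -10742707/1526850 (g = -1633/2025 - 4697/(29*26) = -1633*1/2025 - 4697/754 = -1633/2025 - 4697*1/754 = -1633/2025 - 4697/754 = -10742707/1526850 ≈ -7.0359)
-9003/g = -9003/(-10742707/1526850) = -9003*(-1526850/10742707) = 13746230550/10742707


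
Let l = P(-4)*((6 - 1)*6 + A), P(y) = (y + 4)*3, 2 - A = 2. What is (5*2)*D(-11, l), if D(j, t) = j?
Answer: -110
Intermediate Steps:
A = 0 (A = 2 - 1*2 = 2 - 2 = 0)
P(y) = 12 + 3*y (P(y) = (4 + y)*3 = 12 + 3*y)
l = 0 (l = (12 + 3*(-4))*((6 - 1)*6 + 0) = (12 - 12)*(5*6 + 0) = 0*(30 + 0) = 0*30 = 0)
(5*2)*D(-11, l) = (5*2)*(-11) = 10*(-11) = -110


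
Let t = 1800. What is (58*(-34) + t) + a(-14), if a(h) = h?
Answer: -186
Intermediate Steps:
(58*(-34) + t) + a(-14) = (58*(-34) + 1800) - 14 = (-1972 + 1800) - 14 = -172 - 14 = -186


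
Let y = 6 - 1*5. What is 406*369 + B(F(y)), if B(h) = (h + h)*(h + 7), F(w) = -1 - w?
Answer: 149794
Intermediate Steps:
y = 1 (y = 6 - 5 = 1)
B(h) = 2*h*(7 + h) (B(h) = (2*h)*(7 + h) = 2*h*(7 + h))
406*369 + B(F(y)) = 406*369 + 2*(-1 - 1*1)*(7 + (-1 - 1*1)) = 149814 + 2*(-1 - 1)*(7 + (-1 - 1)) = 149814 + 2*(-2)*(7 - 2) = 149814 + 2*(-2)*5 = 149814 - 20 = 149794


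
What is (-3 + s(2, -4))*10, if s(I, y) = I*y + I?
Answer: -90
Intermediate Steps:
s(I, y) = I + I*y
(-3 + s(2, -4))*10 = (-3 + 2*(1 - 4))*10 = (-3 + 2*(-3))*10 = (-3 - 6)*10 = -9*10 = -90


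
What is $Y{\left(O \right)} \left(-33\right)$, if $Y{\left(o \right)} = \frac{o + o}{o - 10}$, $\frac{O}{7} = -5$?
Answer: $- \frac{154}{3} \approx -51.333$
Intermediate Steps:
$O = -35$ ($O = 7 \left(-5\right) = -35$)
$Y{\left(o \right)} = \frac{2 o}{-10 + o}$
$Y{\left(O \right)} \left(-33\right) = 2 \left(-35\right) \frac{1}{-10 - 35} \left(-33\right) = 2 \left(-35\right) \frac{1}{-45} \left(-33\right) = 2 \left(-35\right) \left(- \frac{1}{45}\right) \left(-33\right) = \frac{14}{9} \left(-33\right) = - \frac{154}{3}$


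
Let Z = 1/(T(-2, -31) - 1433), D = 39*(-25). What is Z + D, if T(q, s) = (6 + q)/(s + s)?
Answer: -43314406/44425 ≈ -975.00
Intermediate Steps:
T(q, s) = (6 + q)/(2*s) (T(q, s) = (6 + q)/((2*s)) = (6 + q)*(1/(2*s)) = (6 + q)/(2*s))
D = -975
Z = -31/44425 (Z = 1/((½)*(6 - 2)/(-31) - 1433) = 1/((½)*(-1/31)*4 - 1433) = 1/(-2/31 - 1433) = 1/(-44425/31) = -31/44425 ≈ -0.00069781)
Z + D = -31/44425 - 975 = -43314406/44425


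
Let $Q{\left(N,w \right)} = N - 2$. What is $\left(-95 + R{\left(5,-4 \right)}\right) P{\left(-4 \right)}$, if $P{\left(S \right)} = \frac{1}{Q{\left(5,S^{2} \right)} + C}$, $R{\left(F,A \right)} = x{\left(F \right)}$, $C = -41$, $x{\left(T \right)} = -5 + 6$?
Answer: $\frac{47}{19} \approx 2.4737$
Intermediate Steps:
$x{\left(T \right)} = 1$
$R{\left(F,A \right)} = 1$
$Q{\left(N,w \right)} = -2 + N$
$P{\left(S \right)} = - \frac{1}{38}$ ($P{\left(S \right)} = \frac{1}{\left(-2 + 5\right) - 41} = \frac{1}{3 - 41} = \frac{1}{-38} = - \frac{1}{38}$)
$\left(-95 + R{\left(5,-4 \right)}\right) P{\left(-4 \right)} = \left(-95 + 1\right) \left(- \frac{1}{38}\right) = \left(-94\right) \left(- \frac{1}{38}\right) = \frac{47}{19}$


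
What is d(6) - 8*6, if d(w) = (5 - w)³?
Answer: -49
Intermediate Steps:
d(6) - 8*6 = -(-5 + 6)³ - 8*6 = -1*1³ - 48 = -1*1 - 48 = -1 - 48 = -49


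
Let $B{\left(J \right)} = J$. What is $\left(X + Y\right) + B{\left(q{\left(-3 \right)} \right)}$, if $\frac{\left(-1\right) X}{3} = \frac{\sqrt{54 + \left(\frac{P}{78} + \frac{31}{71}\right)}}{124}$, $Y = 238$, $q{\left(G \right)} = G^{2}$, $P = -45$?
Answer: $247 - \frac{15 \sqrt{7341542}}{228904} \approx 246.82$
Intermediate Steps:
$X = - \frac{15 \sqrt{7341542}}{228904}$ ($X = - 3 \frac{\sqrt{54 + \left(- \frac{45}{78} + \frac{31}{71}\right)}}{124} = - 3 \sqrt{54 + \left(\left(-45\right) \frac{1}{78} + 31 \cdot \frac{1}{71}\right)} \frac{1}{124} = - 3 \sqrt{54 + \left(- \frac{15}{26} + \frac{31}{71}\right)} \frac{1}{124} = - 3 \sqrt{54 - \frac{259}{1846}} \cdot \frac{1}{124} = - 3 \sqrt{\frac{99425}{1846}} \cdot \frac{1}{124} = - 3 \frac{5 \sqrt{7341542}}{1846} \cdot \frac{1}{124} = - 3 \frac{5 \sqrt{7341542}}{228904} = - \frac{15 \sqrt{7341542}}{228904} \approx -0.17755$)
$\left(X + Y\right) + B{\left(q{\left(-3 \right)} \right)} = \left(- \frac{15 \sqrt{7341542}}{228904} + 238\right) + \left(-3\right)^{2} = \left(238 - \frac{15 \sqrt{7341542}}{228904}\right) + 9 = 247 - \frac{15 \sqrt{7341542}}{228904}$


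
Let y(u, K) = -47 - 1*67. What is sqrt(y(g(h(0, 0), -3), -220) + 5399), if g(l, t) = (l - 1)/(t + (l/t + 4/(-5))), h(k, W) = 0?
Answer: sqrt(5285) ≈ 72.698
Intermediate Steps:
g(l, t) = (-1 + l)/(-4/5 + t + l/t) (g(l, t) = (-1 + l)/(t + (l/t + 4*(-1/5))) = (-1 + l)/(t + (l/t - 4/5)) = (-1 + l)/(t + (-4/5 + l/t)) = (-1 + l)/(-4/5 + t + l/t))
y(u, K) = -114 (y(u, K) = -47 - 67 = -114)
sqrt(y(g(h(0, 0), -3), -220) + 5399) = sqrt(-114 + 5399) = sqrt(5285)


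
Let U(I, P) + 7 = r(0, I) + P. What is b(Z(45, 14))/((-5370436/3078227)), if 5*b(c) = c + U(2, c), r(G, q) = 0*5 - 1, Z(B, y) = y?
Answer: -3078227/1342609 ≈ -2.2927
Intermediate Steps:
r(G, q) = -1 (r(G, q) = 0 - 1 = -1)
U(I, P) = -8 + P (U(I, P) = -7 + (-1 + P) = -8 + P)
b(c) = -8/5 + 2*c/5 (b(c) = (c + (-8 + c))/5 = (-8 + 2*c)/5 = -8/5 + 2*c/5)
b(Z(45, 14))/((-5370436/3078227)) = (-8/5 + (⅖)*14)/((-5370436/3078227)) = (-8/5 + 28/5)/((-5370436*1/3078227)) = 4/(-5370436/3078227) = 4*(-3078227/5370436) = -3078227/1342609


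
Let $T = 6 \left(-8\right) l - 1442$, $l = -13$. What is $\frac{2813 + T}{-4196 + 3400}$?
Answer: $- \frac{1995}{796} \approx -2.5063$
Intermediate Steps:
$T = -818$ ($T = 6 \left(-8\right) \left(-13\right) - 1442 = \left(-48\right) \left(-13\right) - 1442 = 624 - 1442 = -818$)
$\frac{2813 + T}{-4196 + 3400} = \frac{2813 - 818}{-4196 + 3400} = \frac{1995}{-796} = 1995 \left(- \frac{1}{796}\right) = - \frac{1995}{796}$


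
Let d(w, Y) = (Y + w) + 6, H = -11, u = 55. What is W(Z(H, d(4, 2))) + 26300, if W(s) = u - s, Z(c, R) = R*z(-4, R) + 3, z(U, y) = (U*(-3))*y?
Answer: 24624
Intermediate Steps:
z(U, y) = -3*U*y (z(U, y) = (-3*U)*y = -3*U*y)
d(w, Y) = 6 + Y + w
Z(c, R) = 3 + 12*R² (Z(c, R) = R*(-3*(-4)*R) + 3 = R*(12*R) + 3 = 12*R² + 3 = 3 + 12*R²)
W(s) = 55 - s
W(Z(H, d(4, 2))) + 26300 = (55 - (3 + 12*(6 + 2 + 4)²)) + 26300 = (55 - (3 + 12*12²)) + 26300 = (55 - (3 + 12*144)) + 26300 = (55 - (3 + 1728)) + 26300 = (55 - 1*1731) + 26300 = (55 - 1731) + 26300 = -1676 + 26300 = 24624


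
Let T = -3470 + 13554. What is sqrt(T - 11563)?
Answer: I*sqrt(1479) ≈ 38.458*I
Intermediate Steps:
T = 10084
sqrt(T - 11563) = sqrt(10084 - 11563) = sqrt(-1479) = I*sqrt(1479)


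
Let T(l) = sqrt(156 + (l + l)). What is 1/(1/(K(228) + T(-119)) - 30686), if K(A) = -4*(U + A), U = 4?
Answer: -26428809404/810994473847753 + I*sqrt(82)/810994473847753 ≈ -3.2588e-5 + 1.1166e-14*I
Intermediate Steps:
T(l) = sqrt(156 + 2*l)
K(A) = -16 - 4*A (K(A) = -4*(4 + A) = -16 - 4*A)
1/(1/(K(228) + T(-119)) - 30686) = 1/(1/((-16 - 4*228) + sqrt(156 + 2*(-119))) - 30686) = 1/(1/((-16 - 912) + sqrt(156 - 238)) - 30686) = 1/(1/(-928 + sqrt(-82)) - 30686) = 1/(1/(-928 + I*sqrt(82)) - 30686) = 1/(-30686 + 1/(-928 + I*sqrt(82)))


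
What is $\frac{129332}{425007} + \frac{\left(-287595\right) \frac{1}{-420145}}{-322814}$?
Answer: $\frac{318927404552869}{1048057123883022} \approx 0.3043$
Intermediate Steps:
$\frac{129332}{425007} + \frac{\left(-287595\right) \frac{1}{-420145}}{-322814} = 129332 \cdot \frac{1}{425007} + \left(-287595\right) \left(- \frac{1}{420145}\right) \left(- \frac{1}{322814}\right) = \frac{129332}{425007} + \frac{5229}{7639} \left(- \frac{1}{322814}\right) = \frac{129332}{425007} - \frac{5229}{2465976146} = \frac{318927404552869}{1048057123883022}$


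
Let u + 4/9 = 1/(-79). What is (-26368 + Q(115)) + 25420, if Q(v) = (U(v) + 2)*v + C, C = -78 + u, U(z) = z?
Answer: 8836694/711 ≈ 12429.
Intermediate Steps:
u = -325/711 (u = -4/9 + 1/(-79) = -4/9 - 1/79 = -325/711 ≈ -0.45710)
C = -55783/711 (C = -78 - 325/711 = -55783/711 ≈ -78.457)
Q(v) = -55783/711 + v*(2 + v) (Q(v) = (v + 2)*v - 55783/711 = (2 + v)*v - 55783/711 = v*(2 + v) - 55783/711 = -55783/711 + v*(2 + v))
(-26368 + Q(115)) + 25420 = (-26368 + (-55783/711 + 115**2 + 2*115)) + 25420 = (-26368 + (-55783/711 + 13225 + 230)) + 25420 = (-26368 + 9510722/711) + 25420 = -9236926/711 + 25420 = 8836694/711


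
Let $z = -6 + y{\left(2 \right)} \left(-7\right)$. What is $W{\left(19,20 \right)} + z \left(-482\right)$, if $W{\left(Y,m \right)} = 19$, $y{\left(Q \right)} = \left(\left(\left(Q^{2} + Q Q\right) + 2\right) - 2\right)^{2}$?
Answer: $218847$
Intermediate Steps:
$y{\left(Q \right)} = 4 Q^{4}$ ($y{\left(Q \right)} = \left(\left(\left(Q^{2} + Q^{2}\right) + 2\right) - 2\right)^{2} = \left(\left(2 Q^{2} + 2\right) - 2\right)^{2} = \left(\left(2 + 2 Q^{2}\right) - 2\right)^{2} = \left(2 Q^{2}\right)^{2} = 4 Q^{4}$)
$z = -454$ ($z = -6 + 4 \cdot 2^{4} \left(-7\right) = -6 + 4 \cdot 16 \left(-7\right) = -6 + 64 \left(-7\right) = -6 - 448 = -454$)
$W{\left(19,20 \right)} + z \left(-482\right) = 19 - -218828 = 19 + 218828 = 218847$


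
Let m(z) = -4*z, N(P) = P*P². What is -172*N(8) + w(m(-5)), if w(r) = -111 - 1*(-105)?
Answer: -88070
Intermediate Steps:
N(P) = P³
w(r) = -6 (w(r) = -111 + 105 = -6)
-172*N(8) + w(m(-5)) = -172*8³ - 6 = -172*512 - 6 = -88064 - 6 = -88070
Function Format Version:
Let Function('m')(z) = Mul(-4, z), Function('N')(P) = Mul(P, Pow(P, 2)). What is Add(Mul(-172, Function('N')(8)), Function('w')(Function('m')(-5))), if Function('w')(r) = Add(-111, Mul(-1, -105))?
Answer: -88070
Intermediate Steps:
Function('N')(P) = Pow(P, 3)
Function('w')(r) = -6 (Function('w')(r) = Add(-111, 105) = -6)
Add(Mul(-172, Function('N')(8)), Function('w')(Function('m')(-5))) = Add(Mul(-172, Pow(8, 3)), -6) = Add(Mul(-172, 512), -6) = Add(-88064, -6) = -88070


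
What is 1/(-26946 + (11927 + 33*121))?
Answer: -1/11026 ≈ -9.0695e-5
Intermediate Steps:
1/(-26946 + (11927 + 33*121)) = 1/(-26946 + (11927 + 3993)) = 1/(-26946 + 15920) = 1/(-11026) = -1/11026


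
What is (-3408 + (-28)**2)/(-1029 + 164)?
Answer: 2624/865 ≈ 3.0335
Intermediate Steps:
(-3408 + (-28)**2)/(-1029 + 164) = (-3408 + 784)/(-865) = -2624*(-1/865) = 2624/865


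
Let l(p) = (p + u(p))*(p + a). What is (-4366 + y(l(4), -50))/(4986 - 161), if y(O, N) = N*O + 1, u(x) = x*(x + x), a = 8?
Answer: -5193/965 ≈ -5.3813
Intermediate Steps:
u(x) = 2*x² (u(x) = x*(2*x) = 2*x²)
l(p) = (8 + p)*(p + 2*p²) (l(p) = (p + 2*p²)*(p + 8) = (p + 2*p²)*(8 + p) = (8 + p)*(p + 2*p²))
y(O, N) = 1 + N*O
(-4366 + y(l(4), -50))/(4986 - 161) = (-4366 + (1 - 200*(8 + 2*4² + 17*4)))/(4986 - 161) = (-4366 + (1 - 200*(8 + 2*16 + 68)))/4825 = (-4366 + (1 - 200*(8 + 32 + 68)))*(1/4825) = (-4366 + (1 - 200*108))*(1/4825) = (-4366 + (1 - 50*432))*(1/4825) = (-4366 + (1 - 21600))*(1/4825) = (-4366 - 21599)*(1/4825) = -25965*1/4825 = -5193/965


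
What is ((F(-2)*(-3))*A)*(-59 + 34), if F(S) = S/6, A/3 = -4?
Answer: 300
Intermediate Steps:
A = -12 (A = 3*(-4) = -12)
F(S) = S/6 (F(S) = S*(⅙) = S/6)
((F(-2)*(-3))*A)*(-59 + 34) = ((((⅙)*(-2))*(-3))*(-12))*(-59 + 34) = (-⅓*(-3)*(-12))*(-25) = (1*(-12))*(-25) = -12*(-25) = 300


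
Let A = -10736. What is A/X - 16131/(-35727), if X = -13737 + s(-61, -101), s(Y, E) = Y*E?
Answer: 21073897/11277823 ≈ 1.8686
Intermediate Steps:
s(Y, E) = E*Y
X = -7576 (X = -13737 - 101*(-61) = -13737 + 6161 = -7576)
A/X - 16131/(-35727) = -10736/(-7576) - 16131/(-35727) = -10736*(-1/7576) - 16131*(-1/35727) = 1342/947 + 5377/11909 = 21073897/11277823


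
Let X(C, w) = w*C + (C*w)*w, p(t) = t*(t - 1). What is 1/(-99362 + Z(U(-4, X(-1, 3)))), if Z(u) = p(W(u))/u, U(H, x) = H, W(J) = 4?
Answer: -1/99365 ≈ -1.0064e-5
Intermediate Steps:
p(t) = t*(-1 + t)
X(C, w) = C*w + C*w²
Z(u) = 12/u (Z(u) = (4*(-1 + 4))/u = (4*3)/u = 12/u)
1/(-99362 + Z(U(-4, X(-1, 3)))) = 1/(-99362 + 12/(-4)) = 1/(-99362 + 12*(-¼)) = 1/(-99362 - 3) = 1/(-99365) = -1/99365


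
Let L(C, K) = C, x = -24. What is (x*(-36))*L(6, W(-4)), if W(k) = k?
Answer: 5184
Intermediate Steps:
(x*(-36))*L(6, W(-4)) = -24*(-36)*6 = 864*6 = 5184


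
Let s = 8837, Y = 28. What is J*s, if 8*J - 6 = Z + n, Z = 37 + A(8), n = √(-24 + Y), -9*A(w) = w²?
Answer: 3013417/72 ≈ 41853.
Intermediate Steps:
A(w) = -w²/9
n = 2 (n = √(-24 + 28) = √4 = 2)
Z = 269/9 (Z = 37 - ⅑*8² = 37 - ⅑*64 = 37 - 64/9 = 269/9 ≈ 29.889)
J = 341/72 (J = ¾ + (269/9 + 2)/8 = ¾ + (⅛)*(287/9) = ¾ + 287/72 = 341/72 ≈ 4.7361)
J*s = (341/72)*8837 = 3013417/72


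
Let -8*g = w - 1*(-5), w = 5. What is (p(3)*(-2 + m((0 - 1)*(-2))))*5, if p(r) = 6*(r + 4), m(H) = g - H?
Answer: -2205/2 ≈ -1102.5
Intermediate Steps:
g = -5/4 (g = -(5 - 1*(-5))/8 = -(5 + 5)/8 = -⅛*10 = -5/4 ≈ -1.2500)
m(H) = -5/4 - H
p(r) = 24 + 6*r (p(r) = 6*(4 + r) = 24 + 6*r)
(p(3)*(-2 + m((0 - 1)*(-2))))*5 = ((24 + 6*3)*(-2 + (-5/4 - (0 - 1)*(-2))))*5 = ((24 + 18)*(-2 + (-5/4 - (-1)*(-2))))*5 = (42*(-2 + (-5/4 - 1*2)))*5 = (42*(-2 + (-5/4 - 2)))*5 = (42*(-2 - 13/4))*5 = (42*(-21/4))*5 = -441/2*5 = -2205/2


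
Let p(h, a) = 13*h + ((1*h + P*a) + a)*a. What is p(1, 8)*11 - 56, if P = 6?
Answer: 5103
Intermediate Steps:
p(h, a) = 13*h + a*(h + 7*a) (p(h, a) = 13*h + ((1*h + 6*a) + a)*a = 13*h + ((h + 6*a) + a)*a = 13*h + (h + 7*a)*a = 13*h + a*(h + 7*a))
p(1, 8)*11 - 56 = (7*8² + 13*1 + 8*1)*11 - 56 = (7*64 + 13 + 8)*11 - 56 = (448 + 13 + 8)*11 - 56 = 469*11 - 56 = 5159 - 56 = 5103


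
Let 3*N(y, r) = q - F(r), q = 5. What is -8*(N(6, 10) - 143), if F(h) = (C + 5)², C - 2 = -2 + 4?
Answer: 4040/3 ≈ 1346.7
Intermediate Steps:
C = 4 (C = 2 + (-2 + 4) = 2 + 2 = 4)
F(h) = 81 (F(h) = (4 + 5)² = 9² = 81)
N(y, r) = -76/3 (N(y, r) = (5 - 1*81)/3 = (5 - 81)/3 = (⅓)*(-76) = -76/3)
-8*(N(6, 10) - 143) = -8*(-76/3 - 143) = -8*(-505/3) = 4040/3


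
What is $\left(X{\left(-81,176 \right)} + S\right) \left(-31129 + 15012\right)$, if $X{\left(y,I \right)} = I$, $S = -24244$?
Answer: $387903956$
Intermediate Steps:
$\left(X{\left(-81,176 \right)} + S\right) \left(-31129 + 15012\right) = \left(176 - 24244\right) \left(-31129 + 15012\right) = \left(-24068\right) \left(-16117\right) = 387903956$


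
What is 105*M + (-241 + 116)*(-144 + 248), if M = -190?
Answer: -32950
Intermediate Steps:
105*M + (-241 + 116)*(-144 + 248) = 105*(-190) + (-241 + 116)*(-144 + 248) = -19950 - 125*104 = -19950 - 13000 = -32950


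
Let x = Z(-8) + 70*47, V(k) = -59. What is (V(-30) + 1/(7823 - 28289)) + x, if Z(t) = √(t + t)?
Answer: 66125645/20466 + 4*I ≈ 3231.0 + 4.0*I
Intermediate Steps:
Z(t) = √2*√t (Z(t) = √(2*t) = √2*√t)
x = 3290 + 4*I (x = √2*√(-8) + 70*47 = √2*(2*I*√2) + 3290 = 4*I + 3290 = 3290 + 4*I ≈ 3290.0 + 4.0*I)
(V(-30) + 1/(7823 - 28289)) + x = (-59 + 1/(7823 - 28289)) + (3290 + 4*I) = (-59 + 1/(-20466)) + (3290 + 4*I) = (-59 - 1/20466) + (3290 + 4*I) = -1207495/20466 + (3290 + 4*I) = 66125645/20466 + 4*I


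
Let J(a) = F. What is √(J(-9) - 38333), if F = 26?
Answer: 113*I*√3 ≈ 195.72*I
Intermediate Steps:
J(a) = 26
√(J(-9) - 38333) = √(26 - 38333) = √(-38307) = 113*I*√3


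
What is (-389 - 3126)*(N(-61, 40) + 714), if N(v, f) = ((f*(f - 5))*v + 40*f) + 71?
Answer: 291797725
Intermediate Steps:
N(v, f) = 71 + 40*f + f*v*(-5 + f) (N(v, f) = ((f*(-5 + f))*v + 40*f) + 71 = (f*v*(-5 + f) + 40*f) + 71 = (40*f + f*v*(-5 + f)) + 71 = 71 + 40*f + f*v*(-5 + f))
(-389 - 3126)*(N(-61, 40) + 714) = (-389 - 3126)*((71 + 40*40 - 61*40² - 5*40*(-61)) + 714) = -3515*((71 + 1600 - 61*1600 + 12200) + 714) = -3515*((71 + 1600 - 97600 + 12200) + 714) = -3515*(-83729 + 714) = -3515*(-83015) = 291797725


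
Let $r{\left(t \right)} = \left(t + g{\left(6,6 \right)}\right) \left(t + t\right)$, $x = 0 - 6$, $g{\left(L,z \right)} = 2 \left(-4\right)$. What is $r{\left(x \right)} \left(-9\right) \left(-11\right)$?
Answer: $16632$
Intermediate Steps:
$g{\left(L,z \right)} = -8$
$x = -6$ ($x = 0 - 6 = -6$)
$r{\left(t \right)} = 2 t \left(-8 + t\right)$ ($r{\left(t \right)} = \left(t - 8\right) \left(t + t\right) = \left(-8 + t\right) 2 t = 2 t \left(-8 + t\right)$)
$r{\left(x \right)} \left(-9\right) \left(-11\right) = 2 \left(-6\right) \left(-8 - 6\right) \left(-9\right) \left(-11\right) = 2 \left(-6\right) \left(-14\right) \left(-9\right) \left(-11\right) = 168 \left(-9\right) \left(-11\right) = \left(-1512\right) \left(-11\right) = 16632$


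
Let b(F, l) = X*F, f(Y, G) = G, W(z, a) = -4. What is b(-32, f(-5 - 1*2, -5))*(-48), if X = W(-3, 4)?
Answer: -6144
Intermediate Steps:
X = -4
b(F, l) = -4*F
b(-32, f(-5 - 1*2, -5))*(-48) = -4*(-32)*(-48) = 128*(-48) = -6144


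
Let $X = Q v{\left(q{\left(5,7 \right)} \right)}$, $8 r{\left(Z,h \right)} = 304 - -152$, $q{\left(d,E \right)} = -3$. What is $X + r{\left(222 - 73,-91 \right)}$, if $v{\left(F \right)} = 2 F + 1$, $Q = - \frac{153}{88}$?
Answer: $\frac{5781}{88} \approx 65.693$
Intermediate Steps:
$Q = - \frac{153}{88}$ ($Q = \left(-153\right) \frac{1}{88} = - \frac{153}{88} \approx -1.7386$)
$r{\left(Z,h \right)} = 57$ ($r{\left(Z,h \right)} = \frac{304 - -152}{8} = \frac{304 + 152}{8} = \frac{1}{8} \cdot 456 = 57$)
$v{\left(F \right)} = 1 + 2 F$
$X = \frac{765}{88}$ ($X = - \frac{153 \left(1 + 2 \left(-3\right)\right)}{88} = - \frac{153 \left(1 - 6\right)}{88} = \left(- \frac{153}{88}\right) \left(-5\right) = \frac{765}{88} \approx 8.6932$)
$X + r{\left(222 - 73,-91 \right)} = \frac{765}{88} + 57 = \frac{5781}{88}$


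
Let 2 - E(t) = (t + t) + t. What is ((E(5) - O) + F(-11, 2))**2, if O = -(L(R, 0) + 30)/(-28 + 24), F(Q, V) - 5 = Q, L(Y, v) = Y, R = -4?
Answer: 2601/4 ≈ 650.25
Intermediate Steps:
F(Q, V) = 5 + Q
E(t) = 2 - 3*t (E(t) = 2 - ((t + t) + t) = 2 - (2*t + t) = 2 - 3*t)
O = 13/2 (O = -(-4 + 30)/(-28 + 24) = -26/(-4) = -26*(-1)/4 = -1*(-13/2) = 13/2 ≈ 6.5000)
((E(5) - O) + F(-11, 2))**2 = (((2 - 3*5) - 1*13/2) + (5 - 11))**2 = (((2 - 15) - 13/2) - 6)**2 = ((-13 - 13/2) - 6)**2 = (-39/2 - 6)**2 = (-51/2)**2 = 2601/4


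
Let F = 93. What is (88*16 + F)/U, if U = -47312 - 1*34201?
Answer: -1501/81513 ≈ -0.018414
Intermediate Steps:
U = -81513 (U = -47312 - 34201 = -81513)
(88*16 + F)/U = (88*16 + 93)/(-81513) = (1408 + 93)*(-1/81513) = 1501*(-1/81513) = -1501/81513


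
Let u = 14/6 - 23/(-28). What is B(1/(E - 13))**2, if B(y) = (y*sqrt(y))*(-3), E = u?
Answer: -5334336/565609283 ≈ -0.0094311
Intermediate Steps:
u = 265/84 (u = 14*(1/6) - 23*(-1/28) = 7/3 + 23/28 = 265/84 ≈ 3.1548)
E = 265/84 ≈ 3.1548
B(y) = -3*y**(3/2) (B(y) = y**(3/2)*(-3) = -3*y**(3/2))
B(1/(E - 13))**2 = (-3*(-168*I*sqrt(17367)/683929))**2 = (-(-504)*I*sqrt(17367)/683929)**2 = (504*I*sqrt(17367)/683929)**2 = -5334336/565609283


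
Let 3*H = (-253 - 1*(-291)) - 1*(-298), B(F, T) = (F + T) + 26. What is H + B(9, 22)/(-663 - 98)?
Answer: 85175/761 ≈ 111.93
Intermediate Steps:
B(F, T) = 26 + F + T
H = 112 (H = ((-253 - 1*(-291)) - 1*(-298))/3 = ((-253 + 291) + 298)/3 = (38 + 298)/3 = (⅓)*336 = 112)
H + B(9, 22)/(-663 - 98) = 112 + (26 + 9 + 22)/(-663 - 98) = 112 + 57/(-761) = 112 - 1/761*57 = 112 - 57/761 = 85175/761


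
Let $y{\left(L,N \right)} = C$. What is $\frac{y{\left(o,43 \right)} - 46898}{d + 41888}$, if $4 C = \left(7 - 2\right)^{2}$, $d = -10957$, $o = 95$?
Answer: $- \frac{187567}{123724} \approx -1.516$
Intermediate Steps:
$C = \frac{25}{4}$ ($C = \frac{\left(7 - 2\right)^{2}}{4} = \frac{5^{2}}{4} = \frac{1}{4} \cdot 25 = \frac{25}{4} \approx 6.25$)
$y{\left(L,N \right)} = \frac{25}{4}$
$\frac{y{\left(o,43 \right)} - 46898}{d + 41888} = \frac{\frac{25}{4} - 46898}{-10957 + 41888} = - \frac{187567}{4 \cdot 30931} = \left(- \frac{187567}{4}\right) \frac{1}{30931} = - \frac{187567}{123724}$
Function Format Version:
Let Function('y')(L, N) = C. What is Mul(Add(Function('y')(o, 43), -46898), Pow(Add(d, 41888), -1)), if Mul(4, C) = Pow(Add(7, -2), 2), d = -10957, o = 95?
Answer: Rational(-187567, 123724) ≈ -1.5160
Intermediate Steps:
C = Rational(25, 4) (C = Mul(Rational(1, 4), Pow(Add(7, -2), 2)) = Mul(Rational(1, 4), Pow(5, 2)) = Mul(Rational(1, 4), 25) = Rational(25, 4) ≈ 6.2500)
Function('y')(L, N) = Rational(25, 4)
Mul(Add(Function('y')(o, 43), -46898), Pow(Add(d, 41888), -1)) = Mul(Add(Rational(25, 4), -46898), Pow(Add(-10957, 41888), -1)) = Mul(Rational(-187567, 4), Pow(30931, -1)) = Mul(Rational(-187567, 4), Rational(1, 30931)) = Rational(-187567, 123724)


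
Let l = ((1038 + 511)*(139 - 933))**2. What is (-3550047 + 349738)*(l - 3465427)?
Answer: -4840996384487553381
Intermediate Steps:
l = 1512668768836 (l = (1549*(-794))**2 = (-1229906)**2 = 1512668768836)
(-3550047 + 349738)*(l - 3465427) = (-3550047 + 349738)*(1512668768836 - 3465427) = -3200309*1512665303409 = -4840996384487553381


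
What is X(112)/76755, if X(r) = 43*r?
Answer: 16/255 ≈ 0.062745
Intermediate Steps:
X(112)/76755 = (43*112)/76755 = 4816*(1/76755) = 16/255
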